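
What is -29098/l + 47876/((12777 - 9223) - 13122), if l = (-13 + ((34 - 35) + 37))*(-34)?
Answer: 1309623/40664 ≈ 32.206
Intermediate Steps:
l = -782 (l = (-13 + (-1 + 37))*(-34) = (-13 + 36)*(-34) = 23*(-34) = -782)
-29098/l + 47876/((12777 - 9223) - 13122) = -29098/(-782) + 47876/((12777 - 9223) - 13122) = -29098*(-1/782) + 47876/(3554 - 13122) = 14549/391 + 47876/(-9568) = 14549/391 + 47876*(-1/9568) = 14549/391 - 11969/2392 = 1309623/40664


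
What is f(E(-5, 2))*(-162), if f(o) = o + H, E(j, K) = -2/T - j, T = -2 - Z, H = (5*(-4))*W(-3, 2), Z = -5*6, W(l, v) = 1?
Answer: 17091/7 ≈ 2441.6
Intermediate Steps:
Z = -30
H = -20 (H = (5*(-4))*1 = -20*1 = -20)
T = 28 (T = -2 - 1*(-30) = -2 + 30 = 28)
E(j, K) = -1/14 - j (E(j, K) = -2/28 - j = -2*1/28 - j = -1/14 - j)
f(o) = -20 + o (f(o) = o - 20 = -20 + o)
f(E(-5, 2))*(-162) = (-20 + (-1/14 - 1*(-5)))*(-162) = (-20 + (-1/14 + 5))*(-162) = (-20 + 69/14)*(-162) = -211/14*(-162) = 17091/7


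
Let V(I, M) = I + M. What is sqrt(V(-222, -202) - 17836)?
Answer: 2*I*sqrt(4565) ≈ 135.13*I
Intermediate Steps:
sqrt(V(-222, -202) - 17836) = sqrt((-222 - 202) - 17836) = sqrt(-424 - 17836) = sqrt(-18260) = 2*I*sqrt(4565)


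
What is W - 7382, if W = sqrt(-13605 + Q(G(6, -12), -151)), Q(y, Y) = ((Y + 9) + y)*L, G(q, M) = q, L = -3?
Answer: -7382 + I*sqrt(13197) ≈ -7382.0 + 114.88*I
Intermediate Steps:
Q(y, Y) = -27 - 3*Y - 3*y (Q(y, Y) = ((Y + 9) + y)*(-3) = ((9 + Y) + y)*(-3) = (9 + Y + y)*(-3) = -27 - 3*Y - 3*y)
W = I*sqrt(13197) (W = sqrt(-13605 + (-27 - 3*(-151) - 3*6)) = sqrt(-13605 + (-27 + 453 - 18)) = sqrt(-13605 + 408) = sqrt(-13197) = I*sqrt(13197) ≈ 114.88*I)
W - 7382 = I*sqrt(13197) - 7382 = -7382 + I*sqrt(13197)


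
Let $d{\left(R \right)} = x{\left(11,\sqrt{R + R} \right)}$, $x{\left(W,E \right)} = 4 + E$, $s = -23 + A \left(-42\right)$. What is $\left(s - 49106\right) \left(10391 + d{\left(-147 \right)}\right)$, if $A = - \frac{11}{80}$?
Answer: $- \frac{4085087391}{8} - \frac{13754503 i \sqrt{6}}{40} \approx -5.1064 \cdot 10^{8} - 8.4229 \cdot 10^{5} i$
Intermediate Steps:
$A = - \frac{11}{80}$ ($A = \left(-11\right) \frac{1}{80} = - \frac{11}{80} \approx -0.1375$)
$s = - \frac{689}{40}$ ($s = -23 - - \frac{231}{40} = -23 + \frac{231}{40} = - \frac{689}{40} \approx -17.225$)
$d{\left(R \right)} = 4 + \sqrt{2} \sqrt{R}$ ($d{\left(R \right)} = 4 + \sqrt{R + R} = 4 + \sqrt{2 R} = 4 + \sqrt{2} \sqrt{R}$)
$\left(s - 49106\right) \left(10391 + d{\left(-147 \right)}\right) = \left(- \frac{689}{40} - 49106\right) \left(10391 + \left(4 + \sqrt{2} \sqrt{-147}\right)\right) = - \frac{1964929 \left(10391 + \left(4 + \sqrt{2} \cdot 7 i \sqrt{3}\right)\right)}{40} = - \frac{1964929 \left(10391 + \left(4 + 7 i \sqrt{6}\right)\right)}{40} = - \frac{1964929 \left(10395 + 7 i \sqrt{6}\right)}{40} = - \frac{4085087391}{8} - \frac{13754503 i \sqrt{6}}{40}$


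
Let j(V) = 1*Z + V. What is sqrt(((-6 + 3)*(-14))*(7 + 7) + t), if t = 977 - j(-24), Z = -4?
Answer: 3*sqrt(177) ≈ 39.912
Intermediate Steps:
j(V) = -4 + V (j(V) = 1*(-4) + V = -4 + V)
t = 1005 (t = 977 - (-4 - 24) = 977 - 1*(-28) = 977 + 28 = 1005)
sqrt(((-6 + 3)*(-14))*(7 + 7) + t) = sqrt(((-6 + 3)*(-14))*(7 + 7) + 1005) = sqrt(-3*(-14)*14 + 1005) = sqrt(42*14 + 1005) = sqrt(588 + 1005) = sqrt(1593) = 3*sqrt(177)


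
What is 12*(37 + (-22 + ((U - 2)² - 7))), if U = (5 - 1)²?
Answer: 2448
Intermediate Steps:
U = 16 (U = 4² = 16)
12*(37 + (-22 + ((U - 2)² - 7))) = 12*(37 + (-22 + ((16 - 2)² - 7))) = 12*(37 + (-22 + (14² - 7))) = 12*(37 + (-22 + (196 - 7))) = 12*(37 + (-22 + 189)) = 12*(37 + 167) = 12*204 = 2448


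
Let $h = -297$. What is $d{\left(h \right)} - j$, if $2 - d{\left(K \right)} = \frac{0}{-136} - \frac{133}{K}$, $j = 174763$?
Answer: $- \frac{51904150}{297} \approx -1.7476 \cdot 10^{5}$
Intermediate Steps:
$d{\left(K \right)} = 2 + \frac{133}{K}$ ($d{\left(K \right)} = 2 - \left(\frac{0}{-136} - \frac{133}{K}\right) = 2 - \left(0 \left(- \frac{1}{136}\right) - \frac{133}{K}\right) = 2 - \left(0 - \frac{133}{K}\right) = 2 - - \frac{133}{K} = 2 + \frac{133}{K}$)
$d{\left(h \right)} - j = \left(2 + \frac{133}{-297}\right) - 174763 = \left(2 + 133 \left(- \frac{1}{297}\right)\right) - 174763 = \left(2 - \frac{133}{297}\right) - 174763 = \frac{461}{297} - 174763 = - \frac{51904150}{297}$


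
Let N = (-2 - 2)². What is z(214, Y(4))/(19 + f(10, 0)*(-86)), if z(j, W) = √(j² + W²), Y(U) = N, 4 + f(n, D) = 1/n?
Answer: 5*√11513/886 ≈ 0.60552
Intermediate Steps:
f(n, D) = -4 + 1/n
N = 16 (N = (-4)² = 16)
Y(U) = 16
z(j, W) = √(W² + j²)
z(214, Y(4))/(19 + f(10, 0)*(-86)) = √(16² + 214²)/(19 + (-4 + 1/10)*(-86)) = √(256 + 45796)/(19 + (-4 + ⅒)*(-86)) = √46052/(19 - 39/10*(-86)) = (2*√11513)/(19 + 1677/5) = (2*√11513)/(1772/5) = (2*√11513)*(5/1772) = 5*√11513/886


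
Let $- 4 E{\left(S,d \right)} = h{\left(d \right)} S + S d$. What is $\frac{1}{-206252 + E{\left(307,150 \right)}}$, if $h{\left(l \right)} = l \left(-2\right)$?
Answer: $- \frac{2}{389479} \approx -5.1351 \cdot 10^{-6}$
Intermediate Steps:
$h{\left(l \right)} = - 2 l$
$E{\left(S,d \right)} = \frac{S d}{4}$ ($E{\left(S,d \right)} = - \frac{- 2 d S + S d}{4} = - \frac{- 2 S d + S d}{4} = - \frac{\left(-1\right) S d}{4} = \frac{S d}{4}$)
$\frac{1}{-206252 + E{\left(307,150 \right)}} = \frac{1}{-206252 + \frac{1}{4} \cdot 307 \cdot 150} = \frac{1}{-206252 + \frac{23025}{2}} = \frac{1}{- \frac{389479}{2}} = - \frac{2}{389479}$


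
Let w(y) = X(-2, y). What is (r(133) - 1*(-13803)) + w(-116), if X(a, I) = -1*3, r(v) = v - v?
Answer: 13800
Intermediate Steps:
r(v) = 0
X(a, I) = -3
w(y) = -3
(r(133) - 1*(-13803)) + w(-116) = (0 - 1*(-13803)) - 3 = (0 + 13803) - 3 = 13803 - 3 = 13800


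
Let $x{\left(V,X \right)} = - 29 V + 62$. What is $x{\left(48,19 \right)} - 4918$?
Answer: $-6248$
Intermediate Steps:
$x{\left(V,X \right)} = 62 - 29 V$
$x{\left(48,19 \right)} - 4918 = \left(62 - 1392\right) - 4918 = -1330 - 4918 = -6248$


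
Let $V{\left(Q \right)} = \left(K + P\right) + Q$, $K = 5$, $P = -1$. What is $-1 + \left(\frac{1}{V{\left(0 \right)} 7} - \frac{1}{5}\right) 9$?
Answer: $- \frac{347}{140} \approx -2.4786$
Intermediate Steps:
$V{\left(Q \right)} = 4 + Q$ ($V{\left(Q \right)} = \left(5 - 1\right) + Q = 4 + Q$)
$-1 + \left(\frac{1}{V{\left(0 \right)} 7} - \frac{1}{5}\right) 9 = -1 + \left(\frac{1}{\left(4 + 0\right) 7} - \frac{1}{5}\right) 9 = -1 + \left(\frac{1}{4} \cdot \frac{1}{7} - \frac{1}{5}\right) 9 = -1 + \left(\frac{1}{28} - \frac{1}{5}\right) 9 = -1 - \frac{207}{140} = - \frac{347}{140}$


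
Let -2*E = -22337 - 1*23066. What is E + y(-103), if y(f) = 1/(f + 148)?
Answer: 2043137/90 ≈ 22702.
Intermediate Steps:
E = 45403/2 (E = -(-22337 - 1*23066)/2 = -(-22337 - 23066)/2 = -½*(-45403) = 45403/2 ≈ 22702.)
y(f) = 1/(148 + f)
E + y(-103) = 45403/2 + 1/(148 - 103) = 45403/2 + 1/45 = 2043137/90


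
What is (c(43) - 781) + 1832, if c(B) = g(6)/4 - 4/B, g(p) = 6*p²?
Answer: 47511/43 ≈ 1104.9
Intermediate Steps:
c(B) = 54 - 4/B (c(B) = (6*6²)/4 - 4/B = (6*36)*(¼) - 4/B = 216*(¼) - 4/B = 54 - 4/B)
(c(43) - 781) + 1832 = ((54 - 4/43) - 781) + 1832 = (2318/43 - 781) + 1832 = -31265/43 + 1832 = 47511/43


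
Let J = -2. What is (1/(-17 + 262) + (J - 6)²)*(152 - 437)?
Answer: -893817/49 ≈ -18241.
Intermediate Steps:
(1/(-17 + 262) + (J - 6)²)*(152 - 437) = (1/(-17 + 262) + (-2 - 6)²)*(152 - 437) = (1/245 + (-8)²)*(-285) = (1/245 + 64)*(-285) = (15681/245)*(-285) = -893817/49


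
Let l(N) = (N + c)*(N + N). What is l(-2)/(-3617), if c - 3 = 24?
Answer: 100/3617 ≈ 0.027647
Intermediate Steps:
c = 27 (c = 3 + 24 = 27)
l(N) = 2*N*(27 + N) (l(N) = (N + 27)*(N + N) = (27 + N)*(2*N) = 2*N*(27 + N))
l(-2)/(-3617) = (2*(-2)*(27 - 2))/(-3617) = (2*(-2)*25)*(-1/3617) = -100*(-1/3617) = 100/3617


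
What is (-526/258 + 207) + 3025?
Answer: 416665/129 ≈ 3230.0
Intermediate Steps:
(-526/258 + 207) + 3025 = (-526*1/258 + 207) + 3025 = (-263/129 + 207) + 3025 = 26440/129 + 3025 = 416665/129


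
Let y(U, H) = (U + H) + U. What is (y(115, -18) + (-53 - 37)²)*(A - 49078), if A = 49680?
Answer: 5003824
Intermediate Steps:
y(U, H) = H + 2*U (y(U, H) = (H + U) + U = H + 2*U)
(y(115, -18) + (-53 - 37)²)*(A - 49078) = ((-18 + 2*115) + (-53 - 37)²)*(49680 - 49078) = ((-18 + 230) + (-90)²)*602 = (212 + 8100)*602 = 8312*602 = 5003824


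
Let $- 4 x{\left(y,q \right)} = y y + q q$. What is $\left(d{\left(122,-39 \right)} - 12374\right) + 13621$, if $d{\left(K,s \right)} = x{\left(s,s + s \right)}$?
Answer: $- \frac{2617}{4} \approx -654.25$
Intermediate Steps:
$x{\left(y,q \right)} = - \frac{q^{2}}{4} - \frac{y^{2}}{4}$ ($x{\left(y,q \right)} = - \frac{y y + q q}{4} = - \frac{y^{2} + q^{2}}{4} = - \frac{q^{2} + y^{2}}{4} = - \frac{q^{2}}{4} - \frac{y^{2}}{4}$)
$d{\left(K,s \right)} = - \frac{5 s^{2}}{4}$ ($d{\left(K,s \right)} = - \frac{\left(s + s\right)^{2}}{4} - \frac{s^{2}}{4} = - \frac{\left(2 s\right)^{2}}{4} - \frac{s^{2}}{4} = - \frac{4 s^{2}}{4} - \frac{s^{2}}{4} = - s^{2} - \frac{s^{2}}{4} = - \frac{5 s^{2}}{4}$)
$\left(d{\left(122,-39 \right)} - 12374\right) + 13621 = \left(- \frac{5 \left(-39\right)^{2}}{4} - 12374\right) + 13621 = \left(\left(- \frac{5}{4}\right) 1521 - 12374\right) + 13621 = \left(- \frac{7605}{4} - 12374\right) + 13621 = - \frac{57101}{4} + 13621 = - \frac{2617}{4}$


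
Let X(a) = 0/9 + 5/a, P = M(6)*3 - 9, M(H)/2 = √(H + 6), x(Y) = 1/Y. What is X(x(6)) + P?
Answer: 21 + 12*√3 ≈ 41.785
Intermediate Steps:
M(H) = 2*√(6 + H) (M(H) = 2*√(H + 6) = 2*√(6 + H))
P = -9 + 12*√3 (P = (2*√(6 + 6))*3 - 9 = (2*√12)*3 - 9 = (2*(2*√3))*3 - 9 = (4*√3)*3 - 9 = 12*√3 - 9 = -9 + 12*√3 ≈ 11.785)
X(a) = 5/a (X(a) = 0*(⅑) + 5/a = 0 + 5/a = 5/a)
X(x(6)) + P = 5/(1/6) + (-9 + 12*√3) = 5/(⅙) + (-9 + 12*√3) = 5*6 + (-9 + 12*√3) = 30 + (-9 + 12*√3) = 21 + 12*√3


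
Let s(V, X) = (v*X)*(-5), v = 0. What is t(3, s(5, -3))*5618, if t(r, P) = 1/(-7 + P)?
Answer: -5618/7 ≈ -802.57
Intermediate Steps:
s(V, X) = 0 (s(V, X) = (0*X)*(-5) = 0*(-5) = 0)
t(3, s(5, -3))*5618 = 5618/(-7 + 0) = 5618/(-7) = -⅐*5618 = -5618/7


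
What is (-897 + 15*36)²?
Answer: 127449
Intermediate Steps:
(-897 + 15*36)² = (-897 + 540)² = (-357)² = 127449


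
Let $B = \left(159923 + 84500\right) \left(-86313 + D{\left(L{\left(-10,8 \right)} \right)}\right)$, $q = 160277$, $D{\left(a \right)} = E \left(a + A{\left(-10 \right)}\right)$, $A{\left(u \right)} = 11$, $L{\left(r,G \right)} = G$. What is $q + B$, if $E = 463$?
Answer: $-18946532991$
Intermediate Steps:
$D{\left(a \right)} = 5093 + 463 a$ ($D{\left(a \right)} = 463 \left(a + 11\right) = 463 \left(11 + a\right) = 5093 + 463 a$)
$B = -18946693268$ ($B = \left(159923 + 84500\right) \left(-86313 + \left(5093 + 463 \cdot 8\right)\right) = 244423 \left(-86313 + \left(5093 + 3704\right)\right) = 244423 \left(-86313 + 8797\right) = 244423 \left(-77516\right) = -18946693268$)
$q + B = 160277 - 18946693268 = -18946532991$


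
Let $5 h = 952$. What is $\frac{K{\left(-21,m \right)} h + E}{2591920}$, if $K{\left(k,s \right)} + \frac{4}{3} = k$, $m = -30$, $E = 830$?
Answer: $- \frac{25667}{19439400} \approx -0.0013204$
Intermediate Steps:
$K{\left(k,s \right)} = - \frac{4}{3} + k$
$h = \frac{952}{5}$ ($h = \frac{1}{5} \cdot 952 = \frac{952}{5} \approx 190.4$)
$\frac{K{\left(-21,m \right)} h + E}{2591920} = \frac{\left(- \frac{4}{3} - 21\right) \frac{952}{5} + 830}{2591920} = \left(\left(- \frac{67}{3}\right) \frac{952}{5} + 830\right) \frac{1}{2591920} = \left(- \frac{63784}{15} + 830\right) \frac{1}{2591920} = \left(- \frac{51334}{15}\right) \frac{1}{2591920} = - \frac{25667}{19439400}$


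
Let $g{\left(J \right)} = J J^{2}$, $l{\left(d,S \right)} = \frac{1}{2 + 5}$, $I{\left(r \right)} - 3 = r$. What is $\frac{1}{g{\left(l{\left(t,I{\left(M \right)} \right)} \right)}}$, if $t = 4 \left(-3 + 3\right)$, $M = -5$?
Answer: $343$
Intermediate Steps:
$I{\left(r \right)} = 3 + r$
$t = 0$ ($t = 4 \cdot 0 = 0$)
$l{\left(d,S \right)} = \frac{1}{7}$
$g{\left(J \right)} = J^{3}$
$\frac{1}{g{\left(l{\left(t,I{\left(M \right)} \right)} \right)}} = \frac{1}{\left(\frac{1}{7}\right)^{3}} = \frac{1}{\frac{1}{343}} = 343$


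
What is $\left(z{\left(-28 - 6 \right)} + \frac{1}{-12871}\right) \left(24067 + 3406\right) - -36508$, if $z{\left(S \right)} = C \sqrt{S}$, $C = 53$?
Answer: $\frac{469866995}{12871} + 1456069 i \sqrt{34} \approx 36506.0 + 8.4903 \cdot 10^{6} i$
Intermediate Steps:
$z{\left(S \right)} = 53 \sqrt{S}$
$\left(z{\left(-28 - 6 \right)} + \frac{1}{-12871}\right) \left(24067 + 3406\right) - -36508 = \left(53 \sqrt{-28 - 6} + \frac{1}{-12871}\right) \left(24067 + 3406\right) - -36508 = \left(53 \sqrt{-28 - 6} - \frac{1}{12871}\right) 27473 + 36508 = \left(53 \sqrt{-34} - \frac{1}{12871}\right) 27473 + 36508 = \left(53 i \sqrt{34} - \frac{1}{12871}\right) 27473 + 36508 = \left(- \frac{1}{12871} + 53 i \sqrt{34}\right) 27473 + 36508 = \left(- \frac{27473}{12871} + 1456069 i \sqrt{34}\right) + 36508 = \frac{469866995}{12871} + 1456069 i \sqrt{34}$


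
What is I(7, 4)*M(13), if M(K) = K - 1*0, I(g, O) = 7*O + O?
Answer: 416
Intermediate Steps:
I(g, O) = 8*O
M(K) = K (M(K) = K + 0 = K)
I(7, 4)*M(13) = (8*4)*13 = 32*13 = 416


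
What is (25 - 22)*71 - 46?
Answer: 167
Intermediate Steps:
(25 - 22)*71 - 46 = 3*71 - 46 = 213 - 46 = 167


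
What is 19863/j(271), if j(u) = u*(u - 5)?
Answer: 19863/72086 ≈ 0.27555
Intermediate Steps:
j(u) = u*(-5 + u)
19863/j(271) = 19863/((271*(-5 + 271))) = 19863/((271*266)) = 19863/72086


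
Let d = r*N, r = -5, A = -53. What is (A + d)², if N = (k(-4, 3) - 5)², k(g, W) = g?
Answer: 209764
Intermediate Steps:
N = 81 (N = (-4 - 5)² = (-9)² = 81)
d = -405 (d = -5*81 = -405)
(A + d)² = (-53 - 405)² = (-458)² = 209764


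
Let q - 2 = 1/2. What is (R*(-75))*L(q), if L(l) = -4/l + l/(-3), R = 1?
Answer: 365/2 ≈ 182.50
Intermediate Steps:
q = 5/2 (q = 2 + 1/2 = 5/2 ≈ 2.5000)
L(l) = -4/l - l/3 (L(l) = -4/l + l*(-1/3) = -4/l - l/3)
(R*(-75))*L(q) = (1*(-75))*(-4/5/2 - 1/3*5/2) = -75*(-4*2/5 - 5/6) = -75*(-8/5 - 5/6) = -75*(-73/30) = 365/2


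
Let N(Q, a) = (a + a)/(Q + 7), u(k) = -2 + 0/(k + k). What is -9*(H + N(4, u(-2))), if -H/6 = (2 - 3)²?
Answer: 630/11 ≈ 57.273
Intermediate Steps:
u(k) = -2 (u(k) = -2 + 0/(2*k) = -2 + (1/(2*k))*0 = -2 + 0 = -2)
H = -6 (H = -6*(2 - 3)² = -6*(-1)² = -6*1 = -6)
N(Q, a) = 2*a/(7 + Q) (N(Q, a) = (2*a)/(7 + Q) = 2*a/(7 + Q))
-9*(H + N(4, u(-2))) = -9*(-6 + 2*(-2)/(7 + 4)) = -9*(-6 + 2*(-2)/11) = -9*(-6 + 2*(-2)*(1/11)) = -9*(-6 - 4/11) = -9*(-70/11) = 630/11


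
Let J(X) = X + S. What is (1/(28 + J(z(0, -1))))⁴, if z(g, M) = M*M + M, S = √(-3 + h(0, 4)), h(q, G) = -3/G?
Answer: 16/(56 + I*√15)⁴ ≈ 1.5504e-6 - 4.3945e-7*I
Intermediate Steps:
S = I*√15/2 (S = √(-3 - 3/4) = √(-3 - 3*¼) = √(-3 - ¾) = √(-15/4) = I*√15/2 ≈ 1.9365*I)
z(g, M) = M + M² (z(g, M) = M² + M = M + M²)
J(X) = X + I*√15/2
(1/(28 + J(z(0, -1))))⁴ = (1/(28 + (-(1 - 1) + I*√15/2)))⁴ = (1/(28 + (-1*0 + I*√15/2)))⁴ = (1/(28 + (0 + I*√15/2)))⁴ = (1/(28 + I*√15/2))⁴ = (28 + I*√15/2)⁻⁴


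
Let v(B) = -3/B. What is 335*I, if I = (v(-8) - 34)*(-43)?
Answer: 3874945/8 ≈ 4.8437e+5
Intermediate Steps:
I = 11567/8 (I = (-3/(-8) - 34)*(-43) = (-3*(-⅛) - 34)*(-43) = (3/8 - 34)*(-43) = -269/8*(-43) = 11567/8 ≈ 1445.9)
335*I = 335*(11567/8) = 3874945/8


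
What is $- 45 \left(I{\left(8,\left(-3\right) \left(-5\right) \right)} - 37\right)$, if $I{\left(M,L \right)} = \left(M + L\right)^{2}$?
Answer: $-22140$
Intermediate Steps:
$I{\left(M,L \right)} = \left(L + M\right)^{2}$
$- 45 \left(I{\left(8,\left(-3\right) \left(-5\right) \right)} - 37\right) = - 45 \left(\left(\left(-3\right) \left(-5\right) + 8\right)^{2} - 37\right) = - 45 \left(\left(15 + 8\right)^{2} - 37\right) = - 45 \left(23^{2} - 37\right) = - 45 \left(529 - 37\right) = \left(-45\right) 492 = -22140$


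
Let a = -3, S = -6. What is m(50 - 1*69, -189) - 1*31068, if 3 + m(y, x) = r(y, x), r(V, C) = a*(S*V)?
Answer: -31413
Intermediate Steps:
r(V, C) = 18*V (r(V, C) = -(-18)*V = 18*V)
m(y, x) = -3 + 18*y
m(50 - 1*69, -189) - 1*31068 = (-3 + 18*(50 - 1*69)) - 1*31068 = (-3 + 18*(50 - 69)) - 31068 = (-3 + 18*(-19)) - 31068 = (-3 - 342) - 31068 = -345 - 31068 = -31413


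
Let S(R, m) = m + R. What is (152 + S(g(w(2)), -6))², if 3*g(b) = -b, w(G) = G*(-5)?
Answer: 200704/9 ≈ 22300.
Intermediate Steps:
w(G) = -5*G
g(b) = -b/3 (g(b) = (-b)/3 = -b/3)
S(R, m) = R + m
(152 + S(g(w(2)), -6))² = (152 + (-(-5)*2/3 - 6))² = (152 + (-⅓*(-10) - 6))² = (152 + (10/3 - 6))² = (152 - 8/3)² = (448/3)² = 200704/9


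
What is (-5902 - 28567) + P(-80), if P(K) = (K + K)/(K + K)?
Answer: -34468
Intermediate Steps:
P(K) = 1 (P(K) = (2*K)/((2*K)) = (2*K)*(1/(2*K)) = 1)
(-5902 - 28567) + P(-80) = (-5902 - 28567) + 1 = -34469 + 1 = -34468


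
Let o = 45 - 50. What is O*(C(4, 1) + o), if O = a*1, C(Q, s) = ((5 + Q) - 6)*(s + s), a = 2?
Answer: 2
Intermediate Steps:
C(Q, s) = 2*s*(-1 + Q) (C(Q, s) = (-1 + Q)*(2*s) = 2*s*(-1 + Q))
o = -5
O = 2 (O = 2*1 = 2)
O*(C(4, 1) + o) = 2*(2*1*(-1 + 4) - 5) = 2*(2*1*3 - 5) = 2*(6 - 5) = 2*1 = 2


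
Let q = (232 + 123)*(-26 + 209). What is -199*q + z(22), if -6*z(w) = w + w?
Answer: -38784127/3 ≈ -1.2928e+7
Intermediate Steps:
z(w) = -w/3 (z(w) = -(w + w)/6 = -w/3)
q = 64965 (q = 355*183 = 64965)
-199*q + z(22) = -199*64965 - 1/3*22 = -12928035 - 22/3 = -38784127/3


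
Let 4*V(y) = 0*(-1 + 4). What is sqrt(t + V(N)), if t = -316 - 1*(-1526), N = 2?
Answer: 11*sqrt(10) ≈ 34.785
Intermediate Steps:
t = 1210 (t = -316 + 1526 = 1210)
V(y) = 0 (V(y) = (0*(-1 + 4))/4 = (0*3)/4 = (1/4)*0 = 0)
sqrt(t + V(N)) = sqrt(1210 + 0) = sqrt(1210) = 11*sqrt(10)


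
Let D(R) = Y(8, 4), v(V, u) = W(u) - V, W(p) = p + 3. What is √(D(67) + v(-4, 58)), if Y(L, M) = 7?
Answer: 6*√2 ≈ 8.4853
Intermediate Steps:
W(p) = 3 + p
v(V, u) = 3 + u - V (v(V, u) = (3 + u) - V = 3 + u - V)
D(R) = 7
√(D(67) + v(-4, 58)) = √(7 + (3 + 58 - 1*(-4))) = √(7 + (3 + 58 + 4)) = √(7 + 65) = √72 = 6*√2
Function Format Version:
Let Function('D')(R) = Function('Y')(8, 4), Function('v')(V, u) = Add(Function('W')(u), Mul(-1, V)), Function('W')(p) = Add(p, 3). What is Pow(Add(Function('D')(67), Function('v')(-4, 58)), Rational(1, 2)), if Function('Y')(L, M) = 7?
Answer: Mul(6, Pow(2, Rational(1, 2))) ≈ 8.4853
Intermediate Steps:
Function('W')(p) = Add(3, p)
Function('v')(V, u) = Add(3, u, Mul(-1, V)) (Function('v')(V, u) = Add(Add(3, u), Mul(-1, V)) = Add(3, u, Mul(-1, V)))
Function('D')(R) = 7
Pow(Add(Function('D')(67), Function('v')(-4, 58)), Rational(1, 2)) = Pow(Add(7, Add(3, 58, Mul(-1, -4))), Rational(1, 2)) = Pow(Add(7, Add(3, 58, 4)), Rational(1, 2)) = Pow(Add(7, 65), Rational(1, 2)) = Pow(72, Rational(1, 2)) = Mul(6, Pow(2, Rational(1, 2)))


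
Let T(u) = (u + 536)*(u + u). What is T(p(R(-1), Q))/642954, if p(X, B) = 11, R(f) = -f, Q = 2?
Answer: 6017/321477 ≈ 0.018717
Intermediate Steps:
T(u) = 2*u*(536 + u) (T(u) = (536 + u)*(2*u) = 2*u*(536 + u))
T(p(R(-1), Q))/642954 = (2*11*(536 + 11))/642954 = (2*11*547)*(1/642954) = 12034*(1/642954) = 6017/321477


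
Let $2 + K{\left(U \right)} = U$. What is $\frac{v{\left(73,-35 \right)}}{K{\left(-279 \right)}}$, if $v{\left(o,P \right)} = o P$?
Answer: $\frac{2555}{281} \approx 9.0925$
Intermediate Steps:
$K{\left(U \right)} = -2 + U$
$v{\left(o,P \right)} = P o$
$\frac{v{\left(73,-35 \right)}}{K{\left(-279 \right)}} = \frac{\left(-35\right) 73}{-2 - 279} = - \frac{2555}{-281} = \left(-2555\right) \left(- \frac{1}{281}\right) = \frac{2555}{281}$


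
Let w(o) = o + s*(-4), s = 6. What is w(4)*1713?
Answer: -34260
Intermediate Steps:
w(o) = -24 + o (w(o) = o + 6*(-4) = o - 24 = -24 + o)
w(4)*1713 = (-24 + 4)*1713 = -20*1713 = -34260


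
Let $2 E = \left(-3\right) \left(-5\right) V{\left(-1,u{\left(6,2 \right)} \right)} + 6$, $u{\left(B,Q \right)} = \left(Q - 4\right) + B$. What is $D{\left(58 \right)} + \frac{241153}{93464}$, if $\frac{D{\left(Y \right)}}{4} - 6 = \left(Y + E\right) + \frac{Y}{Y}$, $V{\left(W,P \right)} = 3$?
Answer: $\frac{34075121}{93464} \approx 364.58$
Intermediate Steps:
$u{\left(B,Q \right)} = -4 + B + Q$ ($u{\left(B,Q \right)} = \left(-4 + Q\right) + B = -4 + B + Q$)
$E = \frac{51}{2}$ ($E = \frac{\left(-3\right) \left(-5\right) 3 + 6}{2} = \frac{15 \cdot 3 + 6}{2} = \frac{45 + 6}{2} = \frac{1}{2} \cdot 51 = \frac{51}{2} \approx 25.5$)
$D{\left(Y \right)} = 130 + 4 Y$ ($D{\left(Y \right)} = 24 + 4 \left(\left(Y + \frac{51}{2}\right) + \frac{Y}{Y}\right) = 24 + 4 \left(\left(\frac{51}{2} + Y\right) + 1\right) = 24 + 4 \left(\frac{53}{2} + Y\right) = 24 + \left(106 + 4 Y\right) = 130 + 4 Y$)
$D{\left(58 \right)} + \frac{241153}{93464} = \left(130 + 4 \cdot 58\right) + \frac{241153}{93464} = \left(130 + 232\right) + 241153 \cdot \frac{1}{93464} = 362 + \frac{241153}{93464} = \frac{34075121}{93464}$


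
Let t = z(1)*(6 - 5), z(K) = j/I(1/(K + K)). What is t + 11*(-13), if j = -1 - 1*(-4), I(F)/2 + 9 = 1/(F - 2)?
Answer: -8303/58 ≈ -143.16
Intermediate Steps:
I(F) = -18 + 2/(-2 + F) (I(F) = -18 + 2/(F - 2) = -18 + 2/(-2 + F))
j = 3 (j = -1 + 4 = 3)
z(K) = 3*(-2 + 1/(2*K))/(2*(19 - 9/(2*K))) (z(K) = 3/((2*(19 - 9/(K + K))/(-2 + 1/(K + K)))) = 3/((2*(19 - 9*1/(2*K))/(-2 + 1/(2*K)))) = 3/((2*(19 - 9/(2*K))/(-2 + 1/(2*K)))) = 3*((-2 + 1/(2*K))/(2*(19 - 9/(2*K)))) = 3*(-2 + 1/(2*K))/(2*(19 - 9/(2*K))))
t = -9/58 (t = (3*(1 - 4*1)/(2*(-9 + 38*1)))*(6 - 5) = (3*(1 - 4)/(2*(-9 + 38)))*1 = ((3/2)*(-3)/29)*1 = ((3/2)*(1/29)*(-3))*1 = -9/58*1 = -9/58 ≈ -0.15517)
t + 11*(-13) = -9/58 + 11*(-13) = -9/58 - 143 = -8303/58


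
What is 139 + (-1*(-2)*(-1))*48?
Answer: 43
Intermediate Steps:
139 + (-1*(-2)*(-1))*48 = 139 + (2*(-1))*48 = 139 - 2*48 = 139 - 96 = 43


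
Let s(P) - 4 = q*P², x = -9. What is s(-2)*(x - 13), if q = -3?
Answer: 176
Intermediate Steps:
s(P) = 4 - 3*P²
s(-2)*(x - 13) = (4 - 3*(-2)²)*(-9 - 13) = (4 - 3*4)*(-22) = (4 - 12)*(-22) = -8*(-22) = 176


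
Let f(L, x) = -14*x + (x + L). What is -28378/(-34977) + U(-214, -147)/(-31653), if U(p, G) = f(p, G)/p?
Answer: 64094868815/78975057978 ≈ 0.81158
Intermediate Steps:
f(L, x) = L - 13*x (f(L, x) = -14*x + (L + x) = L - 13*x)
U(p, G) = (p - 13*G)/p
-28378/(-34977) + U(-214, -147)/(-31653) = -28378/(-34977) + ((-214 - 13*(-147))/(-214))/(-31653) = -28378*(-1/34977) - (-214 + 1911)/214*(-1/31653) = 28378/34977 - 1/214*1697*(-1/31653) = 28378/34977 - 1697/214*(-1/31653) = 28378/34977 + 1697/6773742 = 64094868815/78975057978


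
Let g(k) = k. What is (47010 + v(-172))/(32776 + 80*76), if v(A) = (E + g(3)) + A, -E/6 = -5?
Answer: 46871/38856 ≈ 1.2063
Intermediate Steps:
E = 30 (E = -6*(-5) = 30)
v(A) = 33 + A (v(A) = (30 + 3) + A = 33 + A)
(47010 + v(-172))/(32776 + 80*76) = (47010 + (33 - 172))/(32776 + 80*76) = (47010 - 139)/(32776 + 6080) = 46871/38856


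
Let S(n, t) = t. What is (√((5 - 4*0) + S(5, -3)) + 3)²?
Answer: (3 + √2)² ≈ 19.485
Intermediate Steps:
(√((5 - 4*0) + S(5, -3)) + 3)² = (√((5 - 4*0) - 3) + 3)² = (√((5 + 0) - 3) + 3)² = (√(5 - 3) + 3)² = (√2 + 3)² = (3 + √2)²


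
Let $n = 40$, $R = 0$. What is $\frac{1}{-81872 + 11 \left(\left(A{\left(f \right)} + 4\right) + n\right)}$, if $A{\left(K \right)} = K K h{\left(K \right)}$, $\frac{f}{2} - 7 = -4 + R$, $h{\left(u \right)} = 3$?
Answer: $- \frac{1}{80200} \approx -1.2469 \cdot 10^{-5}$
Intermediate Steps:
$f = 6$ ($f = 14 + 2 \left(-4 + 0\right) = 14 + 2 \left(-4\right) = 14 - 8 = 6$)
$A{\left(K \right)} = 3 K^{2}$ ($A{\left(K \right)} = K K 3 = K^{2} \cdot 3 = 3 K^{2}$)
$\frac{1}{-81872 + 11 \left(\left(A{\left(f \right)} + 4\right) + n\right)} = \frac{1}{-81872 + 11 \left(\left(3 \cdot 6^{2} + 4\right) + 40\right)} = \frac{1}{-81872 + 11 \left(\left(3 \cdot 36 + 4\right) + 40\right)} = \frac{1}{-81872 + 11 \left(\left(108 + 4\right) + 40\right)} = \frac{1}{-81872 + 11 \left(112 + 40\right)} = \frac{1}{-81872 + 11 \cdot 152} = \frac{1}{-81872 + 1672} = \frac{1}{-80200} = - \frac{1}{80200}$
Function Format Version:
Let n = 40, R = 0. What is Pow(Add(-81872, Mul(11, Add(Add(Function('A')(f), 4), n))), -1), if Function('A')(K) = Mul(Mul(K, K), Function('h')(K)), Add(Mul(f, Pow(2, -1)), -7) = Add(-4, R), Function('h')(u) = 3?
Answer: Rational(-1, 80200) ≈ -1.2469e-5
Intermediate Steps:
f = 6 (f = Add(14, Mul(2, Add(-4, 0))) = Add(14, Mul(2, -4)) = Add(14, -8) = 6)
Function('A')(K) = Mul(3, Pow(K, 2)) (Function('A')(K) = Mul(Mul(K, K), 3) = Mul(Pow(K, 2), 3) = Mul(3, Pow(K, 2)))
Pow(Add(-81872, Mul(11, Add(Add(Function('A')(f), 4), n))), -1) = Pow(Add(-81872, Mul(11, Add(Add(Mul(3, Pow(6, 2)), 4), 40))), -1) = Pow(Add(-81872, Mul(11, Add(Add(Mul(3, 36), 4), 40))), -1) = Pow(Add(-81872, Mul(11, Add(Add(108, 4), 40))), -1) = Pow(Add(-81872, Mul(11, Add(112, 40))), -1) = Pow(Add(-81872, Mul(11, 152)), -1) = Pow(Add(-81872, 1672), -1) = Pow(-80200, -1) = Rational(-1, 80200)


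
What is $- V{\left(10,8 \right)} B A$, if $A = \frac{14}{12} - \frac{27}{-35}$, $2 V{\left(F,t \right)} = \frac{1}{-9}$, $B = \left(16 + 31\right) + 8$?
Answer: $\frac{4477}{756} \approx 5.922$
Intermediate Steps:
$B = 55$ ($B = 47 + 8 = 55$)
$V{\left(F,t \right)} = - \frac{1}{18}$ ($V{\left(F,t \right)} = \frac{1}{2 \left(-9\right)} = \frac{1}{2} \left(- \frac{1}{9}\right) = - \frac{1}{18}$)
$A = \frac{407}{210}$ ($A = 14 \cdot \frac{1}{12} - - \frac{27}{35} = \frac{7}{6} + \frac{27}{35} = \frac{407}{210} \approx 1.9381$)
$- V{\left(10,8 \right)} B A = - \frac{\left(- \frac{1}{18}\right) 55 \cdot 407}{210} = - \frac{\left(-55\right) 407}{18 \cdot 210} = \left(-1\right) \left(- \frac{4477}{756}\right) = \frac{4477}{756}$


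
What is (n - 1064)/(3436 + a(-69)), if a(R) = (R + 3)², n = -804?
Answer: -467/1948 ≈ -0.23973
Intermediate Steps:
a(R) = (3 + R)²
(n - 1064)/(3436 + a(-69)) = (-804 - 1064)/(3436 + (3 - 69)²) = -1868/(3436 + (-66)²) = -1868/(3436 + 4356) = -1868/7792 = -1868*1/7792 = -467/1948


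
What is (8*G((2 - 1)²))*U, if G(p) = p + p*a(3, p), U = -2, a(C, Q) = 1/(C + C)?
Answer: -56/3 ≈ -18.667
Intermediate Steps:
a(C, Q) = 1/(2*C)
G(p) = 7*p/6 (G(p) = p + p*((½)/3) = p + p*((½)*(⅓)) = p + p*(⅙) = p + p/6 = 7*p/6)
(8*G((2 - 1)²))*U = (8*(7*(2 - 1)²/6))*(-2) = (8*((7/6)*1²))*(-2) = (8*((7/6)*1))*(-2) = (8*(7/6))*(-2) = (28/3)*(-2) = -56/3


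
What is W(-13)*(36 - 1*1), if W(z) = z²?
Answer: 5915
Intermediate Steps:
W(-13)*(36 - 1*1) = (-13)²*(36 - 1*1) = 169*(36 - 1) = 169*35 = 5915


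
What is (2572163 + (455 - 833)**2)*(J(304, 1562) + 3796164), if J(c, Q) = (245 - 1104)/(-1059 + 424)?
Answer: 6544797268839953/635 ≈ 1.0307e+13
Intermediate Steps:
J(c, Q) = 859/635 (J(c, Q) = -859/(-635) = -859*(-1/635) = 859/635)
(2572163 + (455 - 833)**2)*(J(304, 1562) + 3796164) = (2572163 + (455 - 833)**2)*(859/635 + 3796164) = (2572163 + (-378)**2)*(2410564999/635) = (2572163 + 142884)*(2410564999/635) = 2715047*(2410564999/635) = 6544797268839953/635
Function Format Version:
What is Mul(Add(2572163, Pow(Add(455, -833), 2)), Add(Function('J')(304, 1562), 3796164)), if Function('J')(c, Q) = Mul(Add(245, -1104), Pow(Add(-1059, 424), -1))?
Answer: Rational(6544797268839953, 635) ≈ 1.0307e+13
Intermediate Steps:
Function('J')(c, Q) = Rational(859, 635) (Function('J')(c, Q) = Mul(-859, Pow(-635, -1)) = Mul(-859, Rational(-1, 635)) = Rational(859, 635))
Mul(Add(2572163, Pow(Add(455, -833), 2)), Add(Function('J')(304, 1562), 3796164)) = Mul(Add(2572163, Pow(Add(455, -833), 2)), Add(Rational(859, 635), 3796164)) = Mul(Add(2572163, Pow(-378, 2)), Rational(2410564999, 635)) = Mul(Add(2572163, 142884), Rational(2410564999, 635)) = Mul(2715047, Rational(2410564999, 635)) = Rational(6544797268839953, 635)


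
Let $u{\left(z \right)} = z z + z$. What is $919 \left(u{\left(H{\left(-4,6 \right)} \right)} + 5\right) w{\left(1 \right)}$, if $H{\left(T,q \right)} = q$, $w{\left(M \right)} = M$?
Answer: $43193$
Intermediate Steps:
$u{\left(z \right)} = z + z^{2}$ ($u{\left(z \right)} = z^{2} + z = z + z^{2}$)
$919 \left(u{\left(H{\left(-4,6 \right)} \right)} + 5\right) w{\left(1 \right)} = 919 \left(6 \left(1 + 6\right) + 5\right) 1 = 919 \left(6 \cdot 7 + 5\right) 1 = 919 \left(42 + 5\right) 1 = 919 \cdot 47 \cdot 1 = 919 \cdot 47 = 43193$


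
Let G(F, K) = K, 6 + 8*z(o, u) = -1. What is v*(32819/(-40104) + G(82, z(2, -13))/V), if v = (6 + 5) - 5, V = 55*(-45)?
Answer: -4510663/919050 ≈ -4.9080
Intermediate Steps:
z(o, u) = -7/8 (z(o, u) = -3/4 + (1/8)*(-1) = -3/4 - 1/8 = -7/8)
V = -2475
v = 6 (v = 11 - 5 = 6)
v*(32819/(-40104) + G(82, z(2, -13))/V) = 6*(32819/(-40104) - 7/8/(-2475)) = 6*(32819*(-1/40104) - 7/8*(-1/2475)) = 6*(-32819/40104 + 7/19800) = 6*(-4510663/5514300) = -4510663/919050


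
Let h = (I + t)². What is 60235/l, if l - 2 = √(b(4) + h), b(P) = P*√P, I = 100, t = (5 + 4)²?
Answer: -24094/6553 + 36141*√3641/6553 ≈ 329.11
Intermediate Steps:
t = 81 (t = 9² = 81)
b(P) = P^(3/2)
h = 32761 (h = (100 + 81)² = 181² = 32761)
l = 2 + 3*√3641 (l = 2 + √(4^(3/2) + 32761) = 2 + √(8 + 32761) = 2 + √32769 = 2 + 3*√3641 ≈ 183.02)
60235/l = 60235/(2 + 3*√3641)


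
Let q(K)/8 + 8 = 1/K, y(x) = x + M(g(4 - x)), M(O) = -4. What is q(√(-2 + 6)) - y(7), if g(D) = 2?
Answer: -63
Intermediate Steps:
y(x) = -4 + x (y(x) = x - 4 = -4 + x)
q(K) = -64 + 8/K
q(√(-2 + 6)) - y(7) = (-64 + 8/(√(-2 + 6))) - (-4 + 7) = (-64 + 8/(√4)) - 1*3 = (-64 + 8/2) - 3 = (-64 + 8*(½)) - 3 = (-64 + 4) - 3 = -60 - 3 = -63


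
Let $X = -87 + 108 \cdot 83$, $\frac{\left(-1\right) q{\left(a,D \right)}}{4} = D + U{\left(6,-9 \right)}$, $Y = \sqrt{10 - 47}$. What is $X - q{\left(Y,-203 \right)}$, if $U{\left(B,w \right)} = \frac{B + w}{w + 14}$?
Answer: $\frac{40313}{5} \approx 8062.6$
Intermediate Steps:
$Y = i \sqrt{37}$ ($Y = \sqrt{-37} = i \sqrt{37} \approx 6.0828 i$)
$U{\left(B,w \right)} = \frac{B + w}{14 + w}$
$q{\left(a,D \right)} = \frac{12}{5} - 4 D$ ($q{\left(a,D \right)} = - 4 \left(D + \frac{6 - 9}{14 - 9}\right) = - 4 \left(D + \frac{1}{5} \left(-3\right)\right) = - 4 \left(D - \frac{3}{5}\right) = - 4 \left(- \frac{3}{5} + D\right) = \frac{12}{5} - 4 D$)
$X = 8877$ ($X = -87 + 8964 = 8877$)
$X - q{\left(Y,-203 \right)} = 8877 - \left(\frac{12}{5} - -812\right) = 8877 - \left(\frac{12}{5} + 812\right) = 8877 - \frac{4072}{5} = \frac{40313}{5}$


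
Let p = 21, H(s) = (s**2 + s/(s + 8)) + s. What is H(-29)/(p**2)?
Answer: 17081/9261 ≈ 1.8444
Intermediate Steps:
H(s) = s + s**2 + s/(8 + s) (H(s) = (s**2 + s/(8 + s)) + s = s + s**2 + s/(8 + s))
H(-29)/(p**2) = (-29*(9 + (-29)**2 + 9*(-29))/(8 - 29))/(21**2) = -29*(9 + 841 - 261)/(-21)/441 = -29*(-1/21)*589*(1/441) = (17081/21)*(1/441) = 17081/9261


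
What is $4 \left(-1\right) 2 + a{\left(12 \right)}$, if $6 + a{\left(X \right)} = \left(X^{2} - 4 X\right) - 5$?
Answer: $77$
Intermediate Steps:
$a{\left(X \right)} = -11 + X^{2} - 4 X$ ($a{\left(X \right)} = -6 - \left(5 - X^{2} + 4 X\right) = -11 + X^{2} - 4 X$)
$4 \left(-1\right) 2 + a{\left(12 \right)} = 4 \left(-1\right) 2 - \left(59 - 144\right) = \left(-4\right) 2 - -85 = -8 + 85 = 77$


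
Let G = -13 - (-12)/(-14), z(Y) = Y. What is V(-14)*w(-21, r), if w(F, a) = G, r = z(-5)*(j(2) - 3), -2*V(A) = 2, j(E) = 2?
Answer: 97/7 ≈ 13.857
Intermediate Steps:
V(A) = -1 (V(A) = -½*2 = -1)
r = 5 (r = -5*(2 - 3) = -5*(-1) = 5)
G = -97/7 (G = -13 - (-12)*(-1)/14 = -13 - 1*6/7 = -13 - 6/7 = -97/7 ≈ -13.857)
w(F, a) = -97/7
V(-14)*w(-21, r) = -1*(-97/7) = 97/7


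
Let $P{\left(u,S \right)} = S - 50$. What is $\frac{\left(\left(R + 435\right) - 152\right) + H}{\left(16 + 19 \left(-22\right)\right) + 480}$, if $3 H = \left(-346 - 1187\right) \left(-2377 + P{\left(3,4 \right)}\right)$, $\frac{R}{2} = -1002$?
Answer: $\frac{206072}{13} \approx 15852.0$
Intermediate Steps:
$R = -2004$ ($R = 2 \left(-1002\right) = -2004$)
$P{\left(u,S \right)} = -50 + S$
$H = 1238153$ ($H = \frac{\left(-346 - 1187\right) \left(-2377 + \left(-50 + 4\right)\right)}{3} = \frac{\left(-1533\right) \left(-2377 - 46\right)}{3} = \frac{\left(-1533\right) \left(-2423\right)}{3} = \frac{1}{3} \cdot 3714459 = 1238153$)
$\frac{\left(\left(R + 435\right) - 152\right) + H}{\left(16 + 19 \left(-22\right)\right) + 480} = \frac{\left(\left(-2004 + 435\right) - 152\right) + 1238153}{\left(16 + 19 \left(-22\right)\right) + 480} = \frac{\left(-1569 - 152\right) + 1238153}{\left(16 - 418\right) + 480} = \frac{-1721 + 1238153}{-402 + 480} = \frac{1236432}{78} = 1236432 \cdot \frac{1}{78} = \frac{206072}{13}$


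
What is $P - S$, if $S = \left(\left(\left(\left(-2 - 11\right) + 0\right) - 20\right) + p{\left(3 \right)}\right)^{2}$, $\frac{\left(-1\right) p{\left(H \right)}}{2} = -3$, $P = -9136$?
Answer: $-9865$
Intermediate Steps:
$p{\left(H \right)} = 6$ ($p{\left(H \right)} = \left(-2\right) \left(-3\right) = 6$)
$S = 729$ ($S = \left(\left(\left(\left(-2 - 11\right) + 0\right) - 20\right) + 6\right)^{2} = \left(\left(\left(-13 + 0\right) - 20\right) + 6\right)^{2} = \left(\left(-13 - 20\right) + 6\right)^{2} = \left(-33 + 6\right)^{2} = \left(-27\right)^{2} = 729$)
$P - S = -9136 - 729 = -9865$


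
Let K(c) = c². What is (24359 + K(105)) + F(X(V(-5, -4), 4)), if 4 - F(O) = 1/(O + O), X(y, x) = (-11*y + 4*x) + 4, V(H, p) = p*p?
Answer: 11041057/312 ≈ 35388.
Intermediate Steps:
V(H, p) = p²
X(y, x) = 4 - 11*y + 4*x
F(O) = 4 - 1/(2*O) (F(O) = 4 - 1/(O + O) = 4 - 1/(2*O))
(24359 + K(105)) + F(X(V(-5, -4), 4)) = (24359 + 105²) + (4 - 1/(2*(4 - 11*(-4)² + 4*4))) = (24359 + 11025) + (4 - 1/(2*(4 - 11*16 + 16))) = 35384 + (4 - 1/(2*(4 - 176 + 16))) = 35384 + (4 - ½/(-156)) = 35384 + (4 - ½*(-1/156)) = 35384 + (4 + 1/312) = 35384 + 1249/312 = 11041057/312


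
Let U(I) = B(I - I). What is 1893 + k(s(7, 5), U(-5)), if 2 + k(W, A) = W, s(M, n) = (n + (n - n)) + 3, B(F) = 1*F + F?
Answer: 1899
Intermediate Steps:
B(F) = 2*F (B(F) = F + F = 2*F)
s(M, n) = 3 + n (s(M, n) = (n + 0) + 3 = n + 3 = 3 + n)
U(I) = 0 (U(I) = 2*(I - I) = 2*0 = 0)
k(W, A) = -2 + W
1893 + k(s(7, 5), U(-5)) = 1893 + (-2 + (3 + 5)) = 1893 + (-2 + 8) = 1893 + 6 = 1899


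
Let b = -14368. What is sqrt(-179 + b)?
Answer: I*sqrt(14547) ≈ 120.61*I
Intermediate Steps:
sqrt(-179 + b) = sqrt(-179 - 14368) = sqrt(-14547) = I*sqrt(14547)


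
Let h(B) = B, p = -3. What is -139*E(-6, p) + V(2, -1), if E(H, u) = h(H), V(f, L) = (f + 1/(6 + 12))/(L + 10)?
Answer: 135145/162 ≈ 834.23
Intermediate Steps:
V(f, L) = (1/18 + f)/(10 + L) (V(f, L) = (f + 1/18)/(10 + L) = (1/18 + f)/(10 + L))
E(H, u) = H
-139*E(-6, p) + V(2, -1) = -139*(-6) + (1/18 + 2)/(10 - 1) = 834 + (37/18)/9 = 834 + (⅑)*(37/18) = 834 + 37/162 = 135145/162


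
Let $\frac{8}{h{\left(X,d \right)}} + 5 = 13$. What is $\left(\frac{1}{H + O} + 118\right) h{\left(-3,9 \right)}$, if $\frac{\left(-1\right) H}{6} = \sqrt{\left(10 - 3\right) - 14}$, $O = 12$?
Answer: $\frac{3895}{33} + \frac{i \sqrt{7}}{66} \approx 118.03 + 0.040087 i$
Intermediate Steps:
$h{\left(X,d \right)} = 1$ ($h{\left(X,d \right)} = \frac{8}{-5 + 13} = \frac{8}{8} = 8 \cdot \frac{1}{8} = 1$)
$H = - 6 i \sqrt{7}$ ($H = - 6 \sqrt{\left(10 - 3\right) - 14} = - 6 \sqrt{7 - 14} = - 6 \sqrt{-7} = - 6 i \sqrt{7} \approx - 15.875 i$)
$\left(\frac{1}{H + O} + 118\right) h{\left(-3,9 \right)} = \left(\frac{1}{- 6 i \sqrt{7} + 12} + 118\right) 1 = \left(\frac{1}{12 - 6 i \sqrt{7}} + 118\right) 1 = \left(118 + \frac{1}{12 - 6 i \sqrt{7}}\right) 1 = 118 + \frac{1}{12 - 6 i \sqrt{7}}$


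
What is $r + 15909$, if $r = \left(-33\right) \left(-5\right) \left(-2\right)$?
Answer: $15579$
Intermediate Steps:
$r = -330$ ($r = 165 \left(-2\right) = -330$)
$r + 15909 = -330 + 15909 = 15579$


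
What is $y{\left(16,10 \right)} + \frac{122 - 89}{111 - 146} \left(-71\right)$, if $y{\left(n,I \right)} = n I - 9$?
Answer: $\frac{7628}{35} \approx 217.94$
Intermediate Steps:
$y{\left(n,I \right)} = -9 + I n$ ($y{\left(n,I \right)} = I n - 9 = -9 + I n$)
$y{\left(16,10 \right)} + \frac{122 - 89}{111 - 146} \left(-71\right) = \left(-9 + 10 \cdot 16\right) + \frac{122 - 89}{111 - 146} \left(-71\right) = \left(-9 + 160\right) + \frac{33}{-35} \left(-71\right) = 151 + 33 \left(- \frac{1}{35}\right) \left(-71\right) = 151 - - \frac{2343}{35} = 151 + \frac{2343}{35} = \frac{7628}{35}$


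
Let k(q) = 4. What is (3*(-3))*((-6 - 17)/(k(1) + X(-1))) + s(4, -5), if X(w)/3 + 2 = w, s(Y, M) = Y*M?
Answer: -307/5 ≈ -61.400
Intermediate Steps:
s(Y, M) = M*Y
X(w) = -6 + 3*w
(3*(-3))*((-6 - 17)/(k(1) + X(-1))) + s(4, -5) = (3*(-3))*((-6 - 17)/(4 + (-6 + 3*(-1)))) - 5*4 = -(-207)/(4 + (-6 - 3)) - 20 = -(-207)/(4 - 9) - 20 = -(-207)/(-5) - 20 = -(-207)*(-1)/5 - 20 = -9*23/5 - 20 = -207/5 - 20 = -307/5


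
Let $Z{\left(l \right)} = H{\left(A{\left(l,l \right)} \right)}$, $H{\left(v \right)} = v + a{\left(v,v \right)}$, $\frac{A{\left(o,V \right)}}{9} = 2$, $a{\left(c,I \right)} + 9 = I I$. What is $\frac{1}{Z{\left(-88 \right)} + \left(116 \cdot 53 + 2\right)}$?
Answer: $\frac{1}{6483} \approx 0.00015425$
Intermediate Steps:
$a{\left(c,I \right)} = -9 + I^{2}$ ($a{\left(c,I \right)} = -9 + I I = -9 + I^{2}$)
$A{\left(o,V \right)} = 18$ ($A{\left(o,V \right)} = 9 \cdot 2 = 18$)
$H{\left(v \right)} = -9 + v + v^{2}$ ($H{\left(v \right)} = v + \left(-9 + v^{2}\right) = -9 + v + v^{2}$)
$Z{\left(l \right)} = 333$ ($Z{\left(l \right)} = -9 + 18 + 18^{2} = -9 + 18 + 324 = 333$)
$\frac{1}{Z{\left(-88 \right)} + \left(116 \cdot 53 + 2\right)} = \frac{1}{333 + \left(116 \cdot 53 + 2\right)} = \frac{1}{333 + \left(6148 + 2\right)} = \frac{1}{333 + 6150} = \frac{1}{6483}$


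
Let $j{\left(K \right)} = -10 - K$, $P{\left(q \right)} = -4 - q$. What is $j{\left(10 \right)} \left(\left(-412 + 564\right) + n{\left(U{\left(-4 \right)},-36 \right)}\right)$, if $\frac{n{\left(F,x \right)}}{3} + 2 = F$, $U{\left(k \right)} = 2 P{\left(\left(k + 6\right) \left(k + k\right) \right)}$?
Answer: $-4360$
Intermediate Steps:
$U{\left(k \right)} = -8 - 4 k \left(6 + k\right)$ ($U{\left(k \right)} = 2 \left(-4 - \left(k + 6\right) \left(k + k\right)\right) = 2 \left(-4 - \left(6 + k\right) 2 k\right) = 2 \left(-4 - 2 k \left(6 + k\right)\right) = -8 - 4 k \left(6 + k\right)$)
$n{\left(F,x \right)} = -6 + 3 F$
$j{\left(10 \right)} \left(\left(-412 + 564\right) + n{\left(U{\left(-4 \right)},-36 \right)}\right) = \left(-10 - 10\right) \left(\left(-412 + 564\right) - \left(6 - 3 \left(-8 - - 16 \left(6 - 4\right)\right)\right)\right) = \left(-10 - 10\right) \left(152 - \left(6 - 3 \left(-8 - \left(-16\right) 2\right)\right)\right) = - 20 \left(152 - \left(6 - 3 \left(-8 + 32\right)\right)\right) = - 20 \left(152 + \left(-6 + 3 \cdot 24\right)\right) = - 20 \left(152 + \left(-6 + 72\right)\right) = - 20 \left(152 + 66\right) = \left(-20\right) 218 = -4360$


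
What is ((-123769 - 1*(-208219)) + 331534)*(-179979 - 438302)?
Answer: -257195003504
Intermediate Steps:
((-123769 - 1*(-208219)) + 331534)*(-179979 - 438302) = ((-123769 + 208219) + 331534)*(-618281) = (84450 + 331534)*(-618281) = 415984*(-618281) = -257195003504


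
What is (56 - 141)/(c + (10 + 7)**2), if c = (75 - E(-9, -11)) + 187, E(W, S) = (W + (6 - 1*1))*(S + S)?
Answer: -85/463 ≈ -0.18359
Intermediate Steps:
E(W, S) = 2*S*(5 + W) (E(W, S) = (W + (6 - 1))*(2*S) = (W + 5)*(2*S) = (5 + W)*(2*S) = 2*S*(5 + W))
c = 174 (c = (75 - 2*(-11)*(5 - 9)) + 187 = (75 - 2*(-11)*(-4)) + 187 = (75 - 1*88) + 187 = (75 - 88) + 187 = -13 + 187 = 174)
(56 - 141)/(c + (10 + 7)**2) = (56 - 141)/(174 + (10 + 7)**2) = -85/(174 + 17**2) = -85/(174 + 289) = -85/463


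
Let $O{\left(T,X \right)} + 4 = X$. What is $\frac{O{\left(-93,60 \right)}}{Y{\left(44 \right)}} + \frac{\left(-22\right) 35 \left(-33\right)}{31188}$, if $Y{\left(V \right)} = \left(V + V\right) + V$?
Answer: $\frac{212527}{171534} \approx 1.239$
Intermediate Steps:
$O{\left(T,X \right)} = -4 + X$
$Y{\left(V \right)} = 3 V$ ($Y{\left(V \right)} = 2 V + V = 3 V$)
$\frac{O{\left(-93,60 \right)}}{Y{\left(44 \right)}} + \frac{\left(-22\right) 35 \left(-33\right)}{31188} = \frac{-4 + 60}{3 \cdot 44} + \frac{\left(-22\right) 35 \left(-33\right)}{31188} = \frac{56}{132} + \left(-770\right) \left(-33\right) \frac{1}{31188} = 56 \cdot \frac{1}{132} + 25410 \cdot \frac{1}{31188} = \frac{14}{33} + \frac{4235}{5198} = \frac{212527}{171534}$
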